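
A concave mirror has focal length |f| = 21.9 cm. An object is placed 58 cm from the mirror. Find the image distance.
f = +21.9 cm (concave); 1/di = 1/f − 1/do → di = 35.19 cm (real image, in front of mirror)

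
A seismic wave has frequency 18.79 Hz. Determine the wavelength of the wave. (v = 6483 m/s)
λ = v/f = 345 m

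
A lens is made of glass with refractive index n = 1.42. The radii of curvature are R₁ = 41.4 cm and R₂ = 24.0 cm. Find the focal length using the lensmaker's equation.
1/f = (n − 1)(1/R₁ − 1/R₂) → f = -136 cm (diverging lens)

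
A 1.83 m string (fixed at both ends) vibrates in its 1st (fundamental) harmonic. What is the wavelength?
λₙ = 2L/n = 3.66 m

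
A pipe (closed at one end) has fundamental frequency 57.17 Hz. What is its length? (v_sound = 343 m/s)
L = v/(4f₁) = 1.5 m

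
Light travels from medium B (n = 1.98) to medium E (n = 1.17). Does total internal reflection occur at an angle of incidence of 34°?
θc = arcsin(n₂/n₁) = 36.22°; 34° < θc, so no — the ray refracts.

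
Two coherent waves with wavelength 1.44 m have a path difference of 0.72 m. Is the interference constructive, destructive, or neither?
destructive — path difference = 0.5λ, an odd multiple of λ/2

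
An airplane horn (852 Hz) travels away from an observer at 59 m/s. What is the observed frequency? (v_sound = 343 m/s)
f_obs = f·v/(v + v_s) = 727 Hz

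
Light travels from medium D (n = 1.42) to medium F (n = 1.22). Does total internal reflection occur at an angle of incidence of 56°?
θc = arcsin(n₂/n₁) = 59.22°; 56° < θc, so no — the ray refracts.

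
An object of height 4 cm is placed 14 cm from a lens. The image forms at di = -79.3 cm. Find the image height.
hi = (-di/do) × ho = 22.66 cm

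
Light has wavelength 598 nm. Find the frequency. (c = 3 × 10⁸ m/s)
f = c/λ = 5.017 × 10¹⁴ Hz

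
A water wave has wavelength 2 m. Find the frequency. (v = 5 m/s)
f = v/λ = 2.5 Hz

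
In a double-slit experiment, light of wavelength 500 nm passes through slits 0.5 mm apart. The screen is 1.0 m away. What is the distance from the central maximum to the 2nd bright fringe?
y = mλL/d = 2 mm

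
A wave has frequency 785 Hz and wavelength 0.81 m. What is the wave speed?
v = fλ = 635.9 m/s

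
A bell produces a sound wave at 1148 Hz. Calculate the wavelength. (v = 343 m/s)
λ = v/f = 0.2988 m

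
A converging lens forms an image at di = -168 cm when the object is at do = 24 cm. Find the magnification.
M = −di/do = 7 (upright image)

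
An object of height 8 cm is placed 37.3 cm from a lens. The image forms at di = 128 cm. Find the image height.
hi = (-di/do) × ho = -27.45 cm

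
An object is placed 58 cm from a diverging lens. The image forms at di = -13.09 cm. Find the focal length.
1/f = 1/do + 1/di → f = -16.91 cm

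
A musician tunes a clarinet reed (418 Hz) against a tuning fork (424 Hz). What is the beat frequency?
6 Hz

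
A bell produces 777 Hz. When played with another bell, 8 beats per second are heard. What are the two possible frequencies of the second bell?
f₂ = 777 ± 8 Hz → 785 Hz or 769 Hz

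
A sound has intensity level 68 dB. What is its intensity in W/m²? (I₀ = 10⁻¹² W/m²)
I = I₀·10^(β/10) = 6.31 × 10⁻⁶ W/m²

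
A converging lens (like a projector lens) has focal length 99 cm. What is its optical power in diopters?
P = 1/f = 1.01 D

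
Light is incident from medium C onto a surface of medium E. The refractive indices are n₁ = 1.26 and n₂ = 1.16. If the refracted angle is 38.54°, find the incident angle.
sin θ₁ = (n₂/n₁)·sin θ₂ → θ₁ = 35°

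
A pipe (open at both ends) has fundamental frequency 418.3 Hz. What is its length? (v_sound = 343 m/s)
L = v/(2f₁) = 0.41 m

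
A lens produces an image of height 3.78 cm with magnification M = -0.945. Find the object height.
ho = |hi|/|M| = 4 cm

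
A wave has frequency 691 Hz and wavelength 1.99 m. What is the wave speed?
v = fλ = 1375 m/s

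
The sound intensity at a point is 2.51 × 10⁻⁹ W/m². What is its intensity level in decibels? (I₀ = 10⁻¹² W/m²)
β = 10·log₁₀(I/I₀) = 34 dB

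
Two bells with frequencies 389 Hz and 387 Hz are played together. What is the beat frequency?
2 Hz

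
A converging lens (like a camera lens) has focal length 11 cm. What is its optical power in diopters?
P = 1/f = 9.091 D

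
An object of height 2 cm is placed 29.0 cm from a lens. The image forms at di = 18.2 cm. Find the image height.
hi = (-di/do) × ho = -1.255 cm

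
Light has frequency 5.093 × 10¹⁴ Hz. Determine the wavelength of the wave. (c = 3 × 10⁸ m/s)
λ = c/f = 589 nm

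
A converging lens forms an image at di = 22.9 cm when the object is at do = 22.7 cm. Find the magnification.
M = −di/do = -1.009 (inverted image)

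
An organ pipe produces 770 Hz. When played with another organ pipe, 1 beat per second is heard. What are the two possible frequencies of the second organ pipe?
f₂ = 770 ± 1 Hz → 771 Hz or 769 Hz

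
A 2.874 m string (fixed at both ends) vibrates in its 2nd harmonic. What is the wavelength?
λₙ = 2L/n = 2.874 m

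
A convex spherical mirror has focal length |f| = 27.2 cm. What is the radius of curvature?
R = 2|f| = 54.4 cm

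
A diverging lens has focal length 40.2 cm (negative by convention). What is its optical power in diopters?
P = 1/f = -2.488 D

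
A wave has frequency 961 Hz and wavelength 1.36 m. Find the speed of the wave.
v = fλ = 1307 m/s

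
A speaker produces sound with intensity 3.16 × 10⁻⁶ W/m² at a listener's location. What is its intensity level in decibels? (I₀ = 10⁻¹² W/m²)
β = 10·log₁₀(I/I₀) = 65 dB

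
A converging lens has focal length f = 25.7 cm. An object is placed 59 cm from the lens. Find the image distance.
1/di = 1/f − 1/do → di = 45.53 cm (real image)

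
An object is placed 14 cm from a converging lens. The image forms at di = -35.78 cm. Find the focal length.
1/f = 1/do + 1/di → f = 23 cm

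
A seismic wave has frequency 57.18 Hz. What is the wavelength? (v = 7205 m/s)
λ = v/f = 126 m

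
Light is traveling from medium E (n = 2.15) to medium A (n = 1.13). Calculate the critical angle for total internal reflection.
θc = arcsin(n₂/n₁) = 31.71°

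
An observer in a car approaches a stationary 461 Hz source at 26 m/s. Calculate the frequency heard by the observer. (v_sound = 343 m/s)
f_obs = f·(v + v_o)/v = 495.9 Hz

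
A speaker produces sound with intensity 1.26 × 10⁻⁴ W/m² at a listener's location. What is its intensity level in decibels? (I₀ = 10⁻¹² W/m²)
β = 10·log₁₀(I/I₀) = 81 dB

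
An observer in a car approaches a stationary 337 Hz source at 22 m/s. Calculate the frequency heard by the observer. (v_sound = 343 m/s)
f_obs = f·(v + v_o)/v = 358.6 Hz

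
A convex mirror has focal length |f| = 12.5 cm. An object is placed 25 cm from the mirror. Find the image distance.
f = −12.5 cm (convex); 1/di = 1/f − 1/do → di = -8.333 cm (virtual image, behind mirror)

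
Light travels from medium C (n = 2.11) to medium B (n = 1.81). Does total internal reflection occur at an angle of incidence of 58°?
θc = arcsin(n₂/n₁) = 59.07°; 58° < θc, so no — the ray refracts.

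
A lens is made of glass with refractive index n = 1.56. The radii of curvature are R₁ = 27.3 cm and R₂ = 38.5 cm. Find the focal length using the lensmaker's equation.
1/f = (n − 1)(1/R₁ − 1/R₂) → f = 167.6 cm (converging lens)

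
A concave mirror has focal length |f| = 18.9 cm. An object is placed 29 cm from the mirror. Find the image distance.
f = +18.9 cm (concave); 1/di = 1/f − 1/do → di = 54.27 cm (real image, in front of mirror)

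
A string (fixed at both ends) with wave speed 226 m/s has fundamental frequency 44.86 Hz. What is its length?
L = v/(2f₁) = 2.519 m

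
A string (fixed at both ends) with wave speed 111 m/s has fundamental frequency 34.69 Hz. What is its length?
L = v/(2f₁) = 1.6 m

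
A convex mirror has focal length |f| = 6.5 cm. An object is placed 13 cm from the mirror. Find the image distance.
f = −6.5 cm (convex); 1/di = 1/f − 1/do → di = -4.333 cm (virtual image, behind mirror)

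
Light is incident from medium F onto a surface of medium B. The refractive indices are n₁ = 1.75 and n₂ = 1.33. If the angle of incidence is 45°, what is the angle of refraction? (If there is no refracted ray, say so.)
sin θ₂ = (n₁/n₂)·sin θ₁ = 0.9304 → θ₂ = 68.5°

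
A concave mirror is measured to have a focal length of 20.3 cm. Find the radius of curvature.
R = 2|f| = 40.6 cm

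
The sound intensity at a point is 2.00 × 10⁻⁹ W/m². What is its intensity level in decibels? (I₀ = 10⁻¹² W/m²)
β = 10·log₁₀(I/I₀) = 33.01 dB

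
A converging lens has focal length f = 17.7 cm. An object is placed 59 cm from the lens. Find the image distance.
1/di = 1/f − 1/do → di = 25.29 cm (real image)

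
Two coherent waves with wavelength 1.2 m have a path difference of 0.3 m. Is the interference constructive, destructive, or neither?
neither (partial) — path difference = 0.25λ, neither a whole number of wavelengths nor an odd multiple of λ/2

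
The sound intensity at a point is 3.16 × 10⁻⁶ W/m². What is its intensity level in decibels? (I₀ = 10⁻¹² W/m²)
β = 10·log₁₀(I/I₀) = 65 dB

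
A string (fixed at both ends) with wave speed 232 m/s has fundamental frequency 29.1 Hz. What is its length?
L = v/(2f₁) = 3.986 m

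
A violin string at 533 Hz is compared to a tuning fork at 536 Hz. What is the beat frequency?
3 Hz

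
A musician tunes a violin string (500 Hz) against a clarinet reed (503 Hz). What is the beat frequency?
3 Hz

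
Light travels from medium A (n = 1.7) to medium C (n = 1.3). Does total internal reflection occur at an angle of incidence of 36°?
θc = arcsin(n₂/n₁) = 49.88°; 36° < θc, so no — the ray refracts.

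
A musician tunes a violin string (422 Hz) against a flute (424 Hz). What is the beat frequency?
2 Hz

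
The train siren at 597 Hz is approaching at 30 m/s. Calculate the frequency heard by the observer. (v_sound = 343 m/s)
f_obs = f·v/(v − v_s) = 654.2 Hz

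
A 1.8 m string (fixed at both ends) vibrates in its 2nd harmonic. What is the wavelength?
λₙ = 2L/n = 1.8 m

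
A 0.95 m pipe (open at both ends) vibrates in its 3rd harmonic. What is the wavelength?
λₙ = 2L/n = 0.6333 m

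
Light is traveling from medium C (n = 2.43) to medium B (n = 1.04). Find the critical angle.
θc = arcsin(n₂/n₁) = 25.34°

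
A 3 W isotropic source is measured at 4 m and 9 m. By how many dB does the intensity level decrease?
Δβ = 20·log₁₀(r₂/r₁) = 7.044 dB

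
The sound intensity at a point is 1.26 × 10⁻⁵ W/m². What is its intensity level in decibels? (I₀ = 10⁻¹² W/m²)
β = 10·log₁₀(I/I₀) = 71 dB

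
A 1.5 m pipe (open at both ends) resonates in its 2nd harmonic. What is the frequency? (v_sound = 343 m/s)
fₙ = nv/(2L) = 228.7 Hz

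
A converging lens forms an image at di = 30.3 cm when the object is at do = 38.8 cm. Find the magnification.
M = −di/do = -0.7809 (inverted image)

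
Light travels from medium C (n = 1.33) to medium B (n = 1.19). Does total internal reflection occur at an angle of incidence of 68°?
θc = arcsin(n₂/n₁) = 63.47°; 68° > θc, so yes — total internal reflection.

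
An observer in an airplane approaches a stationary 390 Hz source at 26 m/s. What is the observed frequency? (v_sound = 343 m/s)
f_obs = f·(v + v_o)/v = 419.6 Hz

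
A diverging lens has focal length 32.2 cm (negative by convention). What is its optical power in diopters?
P = 1/f = -3.106 D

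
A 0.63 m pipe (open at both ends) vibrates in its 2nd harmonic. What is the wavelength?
λₙ = 2L/n = 0.63 m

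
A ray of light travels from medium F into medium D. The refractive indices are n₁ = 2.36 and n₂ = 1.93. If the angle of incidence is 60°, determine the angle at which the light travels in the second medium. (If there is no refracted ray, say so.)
sin θ₂ = (n₁/n₂)·sin θ₁ = 1.059 > 1, so there is no refracted ray — the light undergoes total internal reflection.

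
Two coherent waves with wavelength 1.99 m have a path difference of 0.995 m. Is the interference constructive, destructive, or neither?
destructive — path difference = 0.5λ, an odd multiple of λ/2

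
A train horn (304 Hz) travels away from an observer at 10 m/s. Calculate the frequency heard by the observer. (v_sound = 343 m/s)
f_obs = f·v/(v + v_s) = 295.4 Hz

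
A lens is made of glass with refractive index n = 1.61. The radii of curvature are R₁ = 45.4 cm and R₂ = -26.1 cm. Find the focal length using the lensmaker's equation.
1/f = (n − 1)(1/R₁ − 1/R₂) → f = 27.17 cm (converging lens)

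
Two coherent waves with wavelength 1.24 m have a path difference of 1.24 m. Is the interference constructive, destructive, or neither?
constructive — path difference = 1λ, a whole number of wavelengths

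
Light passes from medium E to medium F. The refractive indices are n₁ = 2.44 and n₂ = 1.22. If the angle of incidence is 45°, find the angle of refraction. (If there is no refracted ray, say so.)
sin θ₂ = (n₁/n₂)·sin θ₁ = 1.414 > 1, so there is no refracted ray — the light undergoes total internal reflection.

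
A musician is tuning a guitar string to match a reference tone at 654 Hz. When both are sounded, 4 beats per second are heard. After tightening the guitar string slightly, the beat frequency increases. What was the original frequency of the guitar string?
658 Hz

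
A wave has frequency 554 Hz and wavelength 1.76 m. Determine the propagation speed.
v = fλ = 975 m/s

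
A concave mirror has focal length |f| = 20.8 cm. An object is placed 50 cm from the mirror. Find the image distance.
f = +20.8 cm (concave); 1/di = 1/f − 1/do → di = 35.62 cm (real image, in front of mirror)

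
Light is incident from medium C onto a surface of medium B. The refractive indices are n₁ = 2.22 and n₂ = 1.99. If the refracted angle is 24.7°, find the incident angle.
sin θ₁ = (n₂/n₁)·sin θ₂ → θ₁ = 22°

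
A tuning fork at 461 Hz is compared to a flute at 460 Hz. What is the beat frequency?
1 Hz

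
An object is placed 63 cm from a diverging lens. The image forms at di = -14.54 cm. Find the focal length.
1/f = 1/do + 1/di → f = -18.9 cm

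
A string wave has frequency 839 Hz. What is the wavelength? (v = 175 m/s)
λ = v/f = 0.2086 m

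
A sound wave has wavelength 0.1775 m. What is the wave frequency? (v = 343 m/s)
f = v/λ = 1932 Hz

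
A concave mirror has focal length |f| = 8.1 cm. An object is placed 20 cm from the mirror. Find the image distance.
f = +8.1 cm (concave); 1/di = 1/f − 1/do → di = 13.61 cm (real image, in front of mirror)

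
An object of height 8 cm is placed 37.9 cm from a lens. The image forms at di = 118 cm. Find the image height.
hi = (-di/do) × ho = -24.91 cm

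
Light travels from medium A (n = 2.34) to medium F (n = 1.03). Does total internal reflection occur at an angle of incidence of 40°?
θc = arcsin(n₂/n₁) = 26.11°; 40° > θc, so yes — total internal reflection.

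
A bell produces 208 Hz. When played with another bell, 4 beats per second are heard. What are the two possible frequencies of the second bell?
f₂ = 208 ± 4 Hz → 212 Hz or 204 Hz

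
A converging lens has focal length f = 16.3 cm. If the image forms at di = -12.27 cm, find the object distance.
1/do = 1/f − 1/di → do = 7 cm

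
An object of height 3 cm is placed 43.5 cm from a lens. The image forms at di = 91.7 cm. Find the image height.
hi = (-di/do) × ho = -6.324 cm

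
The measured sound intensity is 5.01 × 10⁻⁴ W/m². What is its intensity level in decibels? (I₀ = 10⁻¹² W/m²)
β = 10·log₁₀(I/I₀) = 87 dB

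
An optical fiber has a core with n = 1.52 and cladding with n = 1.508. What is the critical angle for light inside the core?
θc = arcsin(n_cladding/n_core) = 82.8°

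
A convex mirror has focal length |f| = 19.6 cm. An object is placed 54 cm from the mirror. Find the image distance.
f = −19.6 cm (convex); 1/di = 1/f − 1/do → di = -14.38 cm (virtual image, behind mirror)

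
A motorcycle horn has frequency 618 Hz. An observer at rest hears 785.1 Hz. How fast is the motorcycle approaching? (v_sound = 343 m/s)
v_s = v·(1 − f/f_obs) = 73 m/s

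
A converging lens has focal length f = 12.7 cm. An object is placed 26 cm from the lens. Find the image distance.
1/di = 1/f − 1/do → di = 24.83 cm (real image)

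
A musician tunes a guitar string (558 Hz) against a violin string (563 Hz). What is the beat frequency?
5 Hz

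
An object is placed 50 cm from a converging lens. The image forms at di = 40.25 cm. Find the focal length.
1/f = 1/do + 1/di → f = 22.3 cm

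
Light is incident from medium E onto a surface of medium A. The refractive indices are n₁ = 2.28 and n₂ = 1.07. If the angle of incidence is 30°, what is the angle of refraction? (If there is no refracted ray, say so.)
sin θ₂ = (n₁/n₂)·sin θ₁ = 1.065 > 1, so there is no refracted ray — the light undergoes total internal reflection.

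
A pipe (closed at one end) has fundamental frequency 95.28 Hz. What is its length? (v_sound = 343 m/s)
L = v/(4f₁) = 0.9 m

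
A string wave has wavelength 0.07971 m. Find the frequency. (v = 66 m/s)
f = v/λ = 828 Hz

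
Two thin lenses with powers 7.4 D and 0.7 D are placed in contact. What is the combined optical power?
P_total = P₁ + P₂ = 8.1 D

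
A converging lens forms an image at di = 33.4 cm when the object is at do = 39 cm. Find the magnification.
M = −di/do = -0.8564 (inverted image)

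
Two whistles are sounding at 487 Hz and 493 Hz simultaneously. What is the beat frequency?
6 Hz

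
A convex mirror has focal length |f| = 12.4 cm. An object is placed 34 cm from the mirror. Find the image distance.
f = −12.4 cm (convex); 1/di = 1/f − 1/do → di = -9.086 cm (virtual image, behind mirror)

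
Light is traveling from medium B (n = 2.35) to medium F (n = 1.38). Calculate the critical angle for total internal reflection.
θc = arcsin(n₂/n₁) = 35.96°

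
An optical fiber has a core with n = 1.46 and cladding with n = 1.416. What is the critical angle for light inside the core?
θc = arcsin(n_cladding/n_core) = 75.9°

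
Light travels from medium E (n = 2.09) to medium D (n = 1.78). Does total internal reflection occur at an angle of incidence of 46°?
θc = arcsin(n₂/n₁) = 58.39°; 46° < θc, so no — the ray refracts.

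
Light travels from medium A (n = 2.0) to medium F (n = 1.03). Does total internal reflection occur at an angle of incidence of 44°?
θc = arcsin(n₂/n₁) = 31°; 44° > θc, so yes — total internal reflection.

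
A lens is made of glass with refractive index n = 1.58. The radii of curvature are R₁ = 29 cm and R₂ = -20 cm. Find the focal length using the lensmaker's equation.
1/f = (n − 1)(1/R₁ − 1/R₂) → f = 20.41 cm (converging lens)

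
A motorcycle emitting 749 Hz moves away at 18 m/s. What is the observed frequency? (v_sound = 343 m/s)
f_obs = f·v/(v + v_s) = 711.7 Hz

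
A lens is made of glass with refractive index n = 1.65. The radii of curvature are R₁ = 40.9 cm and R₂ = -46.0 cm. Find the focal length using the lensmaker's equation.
1/f = (n − 1)(1/R₁ − 1/R₂) → f = 33.31 cm (converging lens)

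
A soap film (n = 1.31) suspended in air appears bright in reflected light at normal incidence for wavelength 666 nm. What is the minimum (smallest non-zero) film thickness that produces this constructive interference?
2nt = (m − ½)λ with m = 1 → t = (m − ½)λ/(2n) = 127.1 nm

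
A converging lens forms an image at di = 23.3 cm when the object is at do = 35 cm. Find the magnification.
M = −di/do = -0.6657 (inverted image)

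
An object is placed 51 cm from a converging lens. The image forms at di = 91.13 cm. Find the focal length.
1/f = 1/do + 1/di → f = 32.7 cm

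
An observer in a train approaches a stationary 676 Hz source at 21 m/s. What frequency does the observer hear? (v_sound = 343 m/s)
f_obs = f·(v + v_o)/v = 717.4 Hz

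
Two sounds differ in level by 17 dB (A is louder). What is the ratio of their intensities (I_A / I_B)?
I_A/I_B = 10^(Δβ/10) = 50.12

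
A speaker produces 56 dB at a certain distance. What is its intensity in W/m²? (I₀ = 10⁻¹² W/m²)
I = I₀·10^(β/10) = 3.98 × 10⁻⁷ W/m²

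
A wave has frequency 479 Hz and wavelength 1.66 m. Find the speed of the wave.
v = fλ = 795.1 m/s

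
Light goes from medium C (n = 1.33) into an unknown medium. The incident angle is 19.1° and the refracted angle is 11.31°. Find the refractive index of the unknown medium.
n₂ = n₁·sin θ₁ / sin θ₂ = 2.219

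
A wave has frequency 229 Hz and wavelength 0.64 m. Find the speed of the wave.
v = fλ = 146.6 m/s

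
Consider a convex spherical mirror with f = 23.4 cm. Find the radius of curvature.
R = 2|f| = 46.8 cm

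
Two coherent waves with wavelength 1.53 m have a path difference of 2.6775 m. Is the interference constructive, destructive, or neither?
neither (partial) — path difference = 1.75λ, neither a whole number of wavelengths nor an odd multiple of λ/2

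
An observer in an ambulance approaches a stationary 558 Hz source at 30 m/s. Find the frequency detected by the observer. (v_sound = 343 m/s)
f_obs = f·(v + v_o)/v = 606.8 Hz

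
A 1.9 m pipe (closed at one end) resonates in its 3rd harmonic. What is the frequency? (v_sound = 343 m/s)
fₙ = nv/(4L) = 135.4 Hz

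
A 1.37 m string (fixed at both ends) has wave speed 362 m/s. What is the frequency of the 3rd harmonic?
fₙ = nv/(2L) = 396.4 Hz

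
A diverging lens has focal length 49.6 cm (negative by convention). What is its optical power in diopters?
P = 1/f = -2.016 D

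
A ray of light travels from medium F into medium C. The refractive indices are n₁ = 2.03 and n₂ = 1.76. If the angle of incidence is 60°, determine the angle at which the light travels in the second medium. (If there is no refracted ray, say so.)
sin θ₂ = (n₁/n₂)·sin θ₁ = 0.9989 → θ₂ = 87.29°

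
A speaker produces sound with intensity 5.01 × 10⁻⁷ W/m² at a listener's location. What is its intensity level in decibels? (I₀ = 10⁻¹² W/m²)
β = 10·log₁₀(I/I₀) = 57 dB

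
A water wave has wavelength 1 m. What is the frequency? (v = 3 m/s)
f = v/λ = 3 Hz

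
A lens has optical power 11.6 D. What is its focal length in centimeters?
f = 1/P = 8.621 cm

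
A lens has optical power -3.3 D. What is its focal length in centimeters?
f = 1/P = -30.3 cm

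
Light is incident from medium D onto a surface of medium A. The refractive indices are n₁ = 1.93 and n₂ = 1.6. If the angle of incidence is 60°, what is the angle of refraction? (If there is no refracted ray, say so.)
sin θ₂ = (n₁/n₂)·sin θ₁ = 1.045 > 1, so there is no refracted ray — the light undergoes total internal reflection.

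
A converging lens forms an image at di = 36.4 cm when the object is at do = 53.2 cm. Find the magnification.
M = −di/do = -0.6842 (inverted image)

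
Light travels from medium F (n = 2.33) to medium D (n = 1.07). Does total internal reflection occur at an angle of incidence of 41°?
θc = arcsin(n₂/n₁) = 27.34°; 41° > θc, so yes — total internal reflection.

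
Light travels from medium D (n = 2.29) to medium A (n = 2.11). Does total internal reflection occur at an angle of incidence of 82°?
θc = arcsin(n₂/n₁) = 67.13°; 82° > θc, so yes — total internal reflection.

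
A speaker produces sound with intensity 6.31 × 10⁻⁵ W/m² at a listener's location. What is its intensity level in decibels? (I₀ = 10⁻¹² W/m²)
β = 10·log₁₀(I/I₀) = 78 dB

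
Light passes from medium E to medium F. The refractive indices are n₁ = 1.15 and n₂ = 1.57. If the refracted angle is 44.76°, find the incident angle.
sin θ₁ = (n₂/n₁)·sin θ₂ → θ₁ = 74.01°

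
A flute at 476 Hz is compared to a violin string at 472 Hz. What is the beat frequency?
4 Hz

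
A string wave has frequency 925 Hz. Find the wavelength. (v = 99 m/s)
λ = v/f = 0.107 m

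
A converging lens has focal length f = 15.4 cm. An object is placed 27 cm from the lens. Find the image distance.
1/di = 1/f − 1/do → di = 35.84 cm (real image)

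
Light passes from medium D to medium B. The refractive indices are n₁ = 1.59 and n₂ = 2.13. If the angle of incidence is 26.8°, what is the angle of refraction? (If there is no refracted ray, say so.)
sin θ₂ = (n₁/n₂)·sin θ₁ = 0.3366 → θ₂ = 19.67°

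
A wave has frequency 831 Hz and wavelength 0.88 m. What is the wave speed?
v = fλ = 731.3 m/s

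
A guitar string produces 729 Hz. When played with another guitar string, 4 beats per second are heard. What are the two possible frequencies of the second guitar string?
f₂ = 729 ± 4 Hz → 733 Hz or 725 Hz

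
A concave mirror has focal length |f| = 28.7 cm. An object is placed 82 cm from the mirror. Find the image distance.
f = +28.7 cm (concave); 1/di = 1/f − 1/do → di = 44.15 cm (real image, in front of mirror)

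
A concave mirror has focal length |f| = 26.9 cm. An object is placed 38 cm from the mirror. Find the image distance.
f = +26.9 cm (concave); 1/di = 1/f − 1/do → di = 92.09 cm (real image, in front of mirror)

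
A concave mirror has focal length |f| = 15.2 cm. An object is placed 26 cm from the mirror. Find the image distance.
f = +15.2 cm (concave); 1/di = 1/f − 1/do → di = 36.59 cm (real image, in front of mirror)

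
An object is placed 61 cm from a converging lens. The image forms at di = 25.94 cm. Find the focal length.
1/f = 1/do + 1/di → f = 18.2 cm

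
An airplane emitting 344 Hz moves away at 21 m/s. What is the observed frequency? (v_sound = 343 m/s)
f_obs = f·v/(v + v_s) = 324.2 Hz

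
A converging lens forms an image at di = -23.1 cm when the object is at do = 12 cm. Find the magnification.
M = −di/do = 1.925 (upright image)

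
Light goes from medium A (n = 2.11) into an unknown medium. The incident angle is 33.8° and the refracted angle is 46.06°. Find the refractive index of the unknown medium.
n₂ = n₁·sin θ₁ / sin θ₂ = 1.63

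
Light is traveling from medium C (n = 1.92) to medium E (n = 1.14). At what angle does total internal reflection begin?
θc = arcsin(n₂/n₁) = 36.42°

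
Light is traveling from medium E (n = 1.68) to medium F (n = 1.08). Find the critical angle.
θc = arcsin(n₂/n₁) = 40.01°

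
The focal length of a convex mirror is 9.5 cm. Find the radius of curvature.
R = 2|f| = 19 cm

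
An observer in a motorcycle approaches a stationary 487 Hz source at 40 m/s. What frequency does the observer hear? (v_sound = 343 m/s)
f_obs = f·(v + v_o)/v = 543.8 Hz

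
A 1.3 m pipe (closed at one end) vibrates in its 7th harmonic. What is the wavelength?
λₙ = 4L/n = 0.7429 m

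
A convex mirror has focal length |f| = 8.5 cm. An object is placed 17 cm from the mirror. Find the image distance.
f = −8.5 cm (convex); 1/di = 1/f − 1/do → di = -5.667 cm (virtual image, behind mirror)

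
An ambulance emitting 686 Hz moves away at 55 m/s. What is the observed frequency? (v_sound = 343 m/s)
f_obs = f·v/(v + v_s) = 591.2 Hz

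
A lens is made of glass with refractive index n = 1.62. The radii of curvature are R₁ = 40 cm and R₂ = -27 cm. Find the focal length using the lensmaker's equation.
1/f = (n − 1)(1/R₁ − 1/R₂) → f = 26 cm (converging lens)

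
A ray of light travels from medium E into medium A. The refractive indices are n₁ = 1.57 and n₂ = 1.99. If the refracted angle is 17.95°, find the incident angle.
sin θ₁ = (n₂/n₁)·sin θ₂ → θ₁ = 22.99°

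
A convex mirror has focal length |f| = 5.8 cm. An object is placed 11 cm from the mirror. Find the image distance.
f = −5.8 cm (convex); 1/di = 1/f − 1/do → di = -3.798 cm (virtual image, behind mirror)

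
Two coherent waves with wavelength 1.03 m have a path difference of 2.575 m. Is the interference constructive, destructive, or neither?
destructive — path difference = 2.5λ, an odd multiple of λ/2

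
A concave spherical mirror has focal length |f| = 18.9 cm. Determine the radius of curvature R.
R = 2|f| = 37.8 cm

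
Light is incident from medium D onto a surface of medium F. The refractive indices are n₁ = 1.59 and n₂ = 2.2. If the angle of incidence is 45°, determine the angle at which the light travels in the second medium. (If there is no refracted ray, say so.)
sin θ₂ = (n₁/n₂)·sin θ₁ = 0.511 → θ₂ = 30.73°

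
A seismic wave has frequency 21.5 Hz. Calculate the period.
T = 1/f = 0.04651 s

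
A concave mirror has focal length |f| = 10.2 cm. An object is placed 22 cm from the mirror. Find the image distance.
f = +10.2 cm (concave); 1/di = 1/f − 1/do → di = 19.02 cm (real image, in front of mirror)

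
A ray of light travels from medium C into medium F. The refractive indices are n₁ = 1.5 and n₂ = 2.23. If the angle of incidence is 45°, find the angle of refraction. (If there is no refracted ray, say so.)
sin θ₂ = (n₁/n₂)·sin θ₁ = 0.4756 → θ₂ = 28.4°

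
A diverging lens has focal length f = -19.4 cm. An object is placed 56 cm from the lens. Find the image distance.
1/di = 1/f − 1/do → di = -14.41 cm (virtual image)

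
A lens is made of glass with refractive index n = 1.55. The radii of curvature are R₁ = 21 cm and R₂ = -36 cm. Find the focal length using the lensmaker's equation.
1/f = (n − 1)(1/R₁ − 1/R₂) → f = 24.11 cm (converging lens)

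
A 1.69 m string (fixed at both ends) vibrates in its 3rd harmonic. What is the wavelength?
λₙ = 2L/n = 1.127 m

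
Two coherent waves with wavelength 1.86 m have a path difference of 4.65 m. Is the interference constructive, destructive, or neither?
destructive — path difference = 2.5λ, an odd multiple of λ/2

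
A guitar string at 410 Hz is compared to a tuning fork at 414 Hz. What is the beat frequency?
4 Hz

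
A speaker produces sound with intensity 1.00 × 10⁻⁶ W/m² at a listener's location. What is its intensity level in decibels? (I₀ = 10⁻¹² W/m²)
β = 10·log₁₀(I/I₀) = 60 dB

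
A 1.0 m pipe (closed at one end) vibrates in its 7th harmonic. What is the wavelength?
λₙ = 4L/n = 0.5714 m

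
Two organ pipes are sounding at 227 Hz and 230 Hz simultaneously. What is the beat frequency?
3 Hz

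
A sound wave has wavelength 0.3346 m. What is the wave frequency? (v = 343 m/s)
f = v/λ = 1025 Hz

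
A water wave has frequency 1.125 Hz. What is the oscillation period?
T = 1/f = 0.8889 s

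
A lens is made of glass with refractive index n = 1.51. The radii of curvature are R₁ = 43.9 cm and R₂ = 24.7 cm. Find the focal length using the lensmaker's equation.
1/f = (n − 1)(1/R₁ − 1/R₂) → f = -110.7 cm (diverging lens)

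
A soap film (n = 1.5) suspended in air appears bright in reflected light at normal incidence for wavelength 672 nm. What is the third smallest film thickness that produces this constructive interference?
2nt = (m − ½)λ with m = 3 → t = (m − ½)λ/(2n) = 560 nm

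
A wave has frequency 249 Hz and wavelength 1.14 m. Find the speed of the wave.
v = fλ = 283.9 m/s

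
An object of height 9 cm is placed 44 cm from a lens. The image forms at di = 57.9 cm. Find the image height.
hi = (-di/do) × ho = -11.84 cm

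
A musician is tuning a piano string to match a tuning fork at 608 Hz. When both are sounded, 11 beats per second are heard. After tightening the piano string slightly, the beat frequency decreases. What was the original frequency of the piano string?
597 Hz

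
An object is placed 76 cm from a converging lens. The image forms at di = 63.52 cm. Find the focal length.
1/f = 1/do + 1/di → f = 34.6 cm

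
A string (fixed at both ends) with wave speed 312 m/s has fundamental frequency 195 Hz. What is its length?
L = v/(2f₁) = 0.8 m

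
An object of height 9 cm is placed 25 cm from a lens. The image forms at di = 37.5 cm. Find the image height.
hi = (-di/do) × ho = -13.5 cm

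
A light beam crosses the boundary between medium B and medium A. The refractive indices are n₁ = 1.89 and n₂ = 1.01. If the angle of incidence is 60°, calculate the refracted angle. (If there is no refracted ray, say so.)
sin θ₂ = (n₁/n₂)·sin θ₁ = 1.621 > 1, so there is no refracted ray — the light undergoes total internal reflection.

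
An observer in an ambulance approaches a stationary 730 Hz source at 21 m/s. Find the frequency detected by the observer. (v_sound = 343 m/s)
f_obs = f·(v + v_o)/v = 774.7 Hz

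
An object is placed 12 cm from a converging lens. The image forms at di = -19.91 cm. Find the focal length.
1/f = 1/do + 1/di → f = 30.2 cm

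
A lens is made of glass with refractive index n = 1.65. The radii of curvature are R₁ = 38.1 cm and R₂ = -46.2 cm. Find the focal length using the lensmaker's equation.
1/f = (n − 1)(1/R₁ − 1/R₂) → f = 32.12 cm (converging lens)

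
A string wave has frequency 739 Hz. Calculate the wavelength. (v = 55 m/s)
λ = v/f = 0.07442 m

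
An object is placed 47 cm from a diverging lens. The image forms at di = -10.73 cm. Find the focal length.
1/f = 1/do + 1/di → f = -13.9 cm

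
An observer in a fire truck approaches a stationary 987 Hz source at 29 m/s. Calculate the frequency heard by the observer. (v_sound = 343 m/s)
f_obs = f·(v + v_o)/v = 1070 Hz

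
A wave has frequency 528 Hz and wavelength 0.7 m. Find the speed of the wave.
v = fλ = 369.6 m/s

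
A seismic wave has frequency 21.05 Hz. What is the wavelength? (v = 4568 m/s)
λ = v/f = 217 m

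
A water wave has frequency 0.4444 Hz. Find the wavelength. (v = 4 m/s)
λ = v/f = 9.001 m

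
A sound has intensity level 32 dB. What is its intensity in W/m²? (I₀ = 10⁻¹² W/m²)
I = I₀·10^(β/10) = 1.58 × 10⁻⁹ W/m²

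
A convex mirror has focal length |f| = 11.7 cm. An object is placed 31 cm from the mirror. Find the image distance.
f = −11.7 cm (convex); 1/di = 1/f − 1/do → di = -8.494 cm (virtual image, behind mirror)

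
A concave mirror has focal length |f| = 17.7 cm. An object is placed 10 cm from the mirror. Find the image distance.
f = +17.7 cm (concave); 1/di = 1/f − 1/do → di = -22.99 cm (virtual image, behind mirror)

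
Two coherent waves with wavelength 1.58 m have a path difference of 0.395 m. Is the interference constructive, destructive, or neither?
neither (partial) — path difference = 0.25λ, neither a whole number of wavelengths nor an odd multiple of λ/2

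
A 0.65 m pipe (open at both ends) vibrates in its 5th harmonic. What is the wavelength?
λₙ = 2L/n = 0.26 m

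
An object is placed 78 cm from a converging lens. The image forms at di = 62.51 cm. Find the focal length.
1/f = 1/do + 1/di → f = 34.7 cm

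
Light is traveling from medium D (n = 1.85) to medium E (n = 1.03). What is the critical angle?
θc = arcsin(n₂/n₁) = 33.83°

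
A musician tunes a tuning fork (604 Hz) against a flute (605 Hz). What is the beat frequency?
1 Hz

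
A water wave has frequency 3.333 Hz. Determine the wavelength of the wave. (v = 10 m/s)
λ = v/f = 3 m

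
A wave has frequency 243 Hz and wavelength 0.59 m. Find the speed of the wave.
v = fλ = 143.4 m/s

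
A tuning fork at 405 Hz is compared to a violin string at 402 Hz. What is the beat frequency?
3 Hz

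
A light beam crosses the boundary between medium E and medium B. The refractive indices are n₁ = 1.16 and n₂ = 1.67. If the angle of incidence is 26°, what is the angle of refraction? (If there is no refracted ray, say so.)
sin θ₂ = (n₁/n₂)·sin θ₁ = 0.3045 → θ₂ = 17.73°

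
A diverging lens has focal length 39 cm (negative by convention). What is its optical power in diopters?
P = 1/f = -2.564 D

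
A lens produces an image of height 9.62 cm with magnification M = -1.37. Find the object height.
ho = |hi|/|M| = 7.022 cm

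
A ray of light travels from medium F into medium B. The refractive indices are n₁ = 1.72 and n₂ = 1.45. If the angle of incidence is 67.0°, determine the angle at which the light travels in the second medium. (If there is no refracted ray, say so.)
sin θ₂ = (n₁/n₂)·sin θ₁ = 1.092 > 1, so there is no refracted ray — the light undergoes total internal reflection.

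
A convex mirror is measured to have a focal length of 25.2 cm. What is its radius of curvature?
R = 2|f| = 50.4 cm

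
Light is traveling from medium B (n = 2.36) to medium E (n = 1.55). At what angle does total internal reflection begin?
θc = arcsin(n₂/n₁) = 41.05°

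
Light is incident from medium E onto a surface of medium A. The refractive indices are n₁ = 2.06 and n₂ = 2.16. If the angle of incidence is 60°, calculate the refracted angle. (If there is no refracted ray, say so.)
sin θ₂ = (n₁/n₂)·sin θ₁ = 0.8259 → θ₂ = 55.68°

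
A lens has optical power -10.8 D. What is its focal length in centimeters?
f = 1/P = -9.259 cm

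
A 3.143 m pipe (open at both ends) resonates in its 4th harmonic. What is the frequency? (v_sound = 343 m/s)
fₙ = nv/(2L) = 218.3 Hz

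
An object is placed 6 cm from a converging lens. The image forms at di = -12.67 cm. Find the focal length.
1/f = 1/do + 1/di → f = 11.4 cm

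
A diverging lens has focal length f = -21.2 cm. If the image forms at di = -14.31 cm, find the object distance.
1/do = 1/f − 1/di → do = 44.03 cm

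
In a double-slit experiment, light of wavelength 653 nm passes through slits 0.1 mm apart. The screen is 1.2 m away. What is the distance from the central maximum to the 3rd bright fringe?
y = mλL/d = 23.51 mm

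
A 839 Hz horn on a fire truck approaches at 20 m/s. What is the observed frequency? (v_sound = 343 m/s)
f_obs = f·v/(v − v_s) = 891 Hz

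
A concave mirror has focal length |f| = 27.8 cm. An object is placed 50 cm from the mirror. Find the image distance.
f = +27.8 cm (concave); 1/di = 1/f − 1/do → di = 62.61 cm (real image, in front of mirror)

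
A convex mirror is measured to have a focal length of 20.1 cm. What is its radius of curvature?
R = 2|f| = 40.2 cm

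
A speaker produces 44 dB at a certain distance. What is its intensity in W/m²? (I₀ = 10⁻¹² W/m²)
I = I₀·10^(β/10) = 2.51 × 10⁻⁸ W/m²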